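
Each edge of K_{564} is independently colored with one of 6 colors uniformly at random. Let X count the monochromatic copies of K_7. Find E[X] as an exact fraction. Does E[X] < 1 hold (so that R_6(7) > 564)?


E[X] = C(564, 7) · 6^{1 − 21} = 3469685994423792 · 6^{−20} = 3469685994423792/3656158440062976.
As a reduced fraction: E[X] = 24095041627943/25389989167104 ≈ 0.9489977.
Is E[X] < 1? YES.
Since E[X] < 1, there exists a 6-coloring of K_{564} with no monochromatic K_7; hence R_6(7) > 564.

E[X] = 24095041627943/25389989167104 ≈ 0.9489977; E[X] < 1, so R_6(7) > 564.


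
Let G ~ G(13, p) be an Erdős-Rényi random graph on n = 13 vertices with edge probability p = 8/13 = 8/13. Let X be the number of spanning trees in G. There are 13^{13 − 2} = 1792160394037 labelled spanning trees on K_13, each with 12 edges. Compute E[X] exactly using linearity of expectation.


K_13 has 13^{13 − 2} = 1792160394037 labelled spanning trees.
For each such spanning tree H, let X_H = 1 if all 12 edges of H are present in G. Then P[X_H = 1] = p^{12} = (8/13)^{12} = 68719476736/23298085122481.
Summing the indicators: E[X] = Σ_H E[X_H] = 1792160394037 · p^{12} = 1792160394037 · 68719476736/23298085122481 = 68719476736/13.
Numerically: E[X] ≈ 5.2861e+09.

E[X] = 1792160394037 · (8/13)^{12} = 68719476736/13 ≈ 5.2861e+09.


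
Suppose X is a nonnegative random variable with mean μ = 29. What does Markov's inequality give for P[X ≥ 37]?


μ = E[X] = 29, a = 37.
Markov: P[X ≥ 37] ≤ μ/a = (29)/37 = 29/37.
Numerically: ≈ 0.783784.
(Since a = 37 > μ = 29.000000, the bound 29/37 is < 1 and informative.)

P[X ≥ 37] ≤ 29/37 ≈ 0.783784.


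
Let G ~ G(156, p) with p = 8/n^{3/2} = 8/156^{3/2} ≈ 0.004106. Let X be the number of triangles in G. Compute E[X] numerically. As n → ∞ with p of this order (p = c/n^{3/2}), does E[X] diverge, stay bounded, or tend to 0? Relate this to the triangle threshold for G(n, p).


Number of potential triangles: C(156, 3) = 620620.
Each occurs with probability p³ ≈ (0.004106)³ ≈ 6.921644e-08.
By linearity: E[X] = C(156, 3)·p³ ≈ 620620 · 6.921644e-08 ≈ 0.0430.
Since α = 3/2 > 1, p = c/n^{3/2} = o(1/n) is below the triangle threshold p ~ 1/n. Asymptotically E[X] ~ (c³/6)·n^{3(1−α)} = (8³/6)·n^{-1.5} → 0, so by Markov's inequality G has no triangles w.h.p.

E[X] ≈ 0.0430; in regime p = Θ(1/n^{3/2}) E[X] tends to 0 (below the triangle threshold p ~ 1/n).


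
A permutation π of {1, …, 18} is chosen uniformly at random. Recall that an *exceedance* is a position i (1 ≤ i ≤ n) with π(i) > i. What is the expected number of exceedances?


Write X = Σ_{i=1}^{18} X_i, where X_i = 1_{π(i) > i}.
For each fixed i, π(i) is uniform over {1, …, 18} (marginal of a uniform permutation), so P[π(i) > i] = (n − i)/n. Summing: Σ_{i=1}^{18} (n − i)/n = (0 + 1 + … + 17)/18 = 18(18 − 1)/(2·18) = (18 − 1)/2.
Hence E[X] = Σ_{i=1}^{18} (18 − i)/18 = 17/2 ≈ 8.500000.

E[X] = 17/2 = 8.500000.


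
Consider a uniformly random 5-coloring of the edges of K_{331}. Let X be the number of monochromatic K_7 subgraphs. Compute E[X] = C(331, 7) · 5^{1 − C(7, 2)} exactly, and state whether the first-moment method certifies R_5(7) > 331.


E[X] = C(331, 7) · 5^{1 − 21} = 81027017349850 · 5^{−20} = 81027017349850/95367431640625.
As a reduced fraction: E[X] = 3241080693994/3814697265625 ≈ 0.850.
Is E[X] < 1? YES.
Since E[X] < 1, there exists a 5-coloring of K_{331} with no monochromatic K_7; hence R_5(7) > 331.

E[X] = 3241080693994/3814697265625 ≈ 0.850; E[X] < 1, so R_5(7) > 331.


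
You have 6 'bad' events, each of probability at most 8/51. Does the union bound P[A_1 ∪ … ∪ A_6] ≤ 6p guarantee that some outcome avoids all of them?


Union bound: P[∪_{i=1}^{6} A_i] ≤ Σ_i P[A_i] ≤ 6·p = 6·(8/51) = 16/17.
Numerically: 16/17 ≈ 0.9411765.
Is 16/17 < 1? YES.
Since P[∪ A_i] ≤ 16/17 < 1, the complement has P[∩ A_i^c] ≥ 1 − 16/17 = 1/17 > 0, so some outcome avoids every A_i.

6·p = 16/17 ≈ 0.9411765; existence CERTIFIED by the union bound.


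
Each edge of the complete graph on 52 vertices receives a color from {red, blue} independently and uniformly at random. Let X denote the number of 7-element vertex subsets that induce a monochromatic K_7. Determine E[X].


Let X = Σ_S X_S over the C(52, 7) = 133784560 subsets S of size 7, where X_S = 1 if the K_7 on S is monochromatic.
For a fixed S, the K_7 on S has C(7, 2) = 21 edges. P[all 21 edges red] = (1/2)^21, and likewise for blue, so P[monochromatic] = 2·(1/2)^21 = 2^{1 − 21} = 1/1048576.
Summing: E[X] = C(52, 7) · 2^{1 − 21} = 133784560 · 1/1048576 = 8361535/65536.
Numerically: E[X] ≈ 127.586899.

E[X] = C(52,7)·2^(1−C(7,2)) = 8361535/65536 ≈ 127.586899.


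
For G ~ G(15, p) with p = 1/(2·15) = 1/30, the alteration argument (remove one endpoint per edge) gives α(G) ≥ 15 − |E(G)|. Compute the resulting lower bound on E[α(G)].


E[|E(G)|] = C(15, 2)·p = 105 · (1/30) = 7/2.
E[α(G)] ≥ n − E[|E(G)|] = 15 − 7/2 = 23/2.
Numerically: ≈ 11.500.
(This is only a lower bound; the true E[α(G)] may be larger.)

E[α(G)] ≥ 23/2 ≈ 11.500.


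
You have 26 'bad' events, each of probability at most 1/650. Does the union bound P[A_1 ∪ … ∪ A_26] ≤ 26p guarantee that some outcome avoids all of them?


Union bound: P[∪_{i=1}^{26} A_i] ≤ Σ_i P[A_i] ≤ 26·p = 26·(1/650) = 1/25.
Numerically: 1/25 ≈ 0.040000.
Is 1/25 < 1? YES.
Since P[∪ A_i] ≤ 1/25 < 1, the complement has P[∩ A_i^c] ≥ 1 − 1/25 = 24/25 > 0, so some outcome avoids every A_i.

26·p = 1/25 ≈ 0.040000; existence CERTIFIED by the union bound.


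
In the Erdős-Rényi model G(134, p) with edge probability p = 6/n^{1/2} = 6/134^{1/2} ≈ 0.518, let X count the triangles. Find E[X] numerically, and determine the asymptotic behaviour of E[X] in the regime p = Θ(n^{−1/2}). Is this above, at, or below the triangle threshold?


Number of potential triangles: C(134, 3) = 392084.
Each occurs with probability p³ ≈ (0.518)³ ≈ 1.39250e-01.
By linearity: E[X] = C(134, 3)·p³ ≈ 392084 · 1.39250e-01 ≈ 54597.867.
Since α = 1/2 < 1, p = c/n^{1/2} ≫ 1/n is above the triangle threshold p ~ 1/n. Asymptotically E[X] ~ (c³/6)·n^{3(1−α)} = (6³/6)·n^{1.5} → ∞; triangles are abundant w.h.p.

E[X] ≈ 54597.867; in regime p = Θ(1/n^{1/2}) E[X] diverges (above the triangle threshold p ~ 1/n).


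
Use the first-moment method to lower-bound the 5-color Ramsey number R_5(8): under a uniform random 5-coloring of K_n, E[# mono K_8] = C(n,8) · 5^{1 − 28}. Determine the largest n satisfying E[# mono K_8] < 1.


We need C(n, 8) · 5^{1 − 28} < 1, i.e. C(n, 8) < 5^{28 − 1} = 7450580596923828125.
Check values of n near the boundary:
  n = 860: C(860, 8) = 7182671140665308145; 7182671140665308145 < 7450580596923828125? YES
  n = 861: C(861, 8) = 7250034996615275865; 7250034996615275865 < 7450580596923828125? YES
  n = 862: C(862, 8) = 7317951015318931845; 7317951015318931845 < 7450580596923828125? YES
  n = 863: C(863, 8) = 7386423071602617757; 7386423071602617757 < 7450580596923828125? YES
  n = 864: C(864, 8) = 7455455062926006708; 7455455062926006708 < 7450580596923828125? NO
  n = 865: C(865, 8) = 7525050909487743060; 7525050909487743060 < 7450580596923828125? NO
  n = 866: C(866, 8) = 7595214554331451620; 7595214554331451620 < 7450580596923828125? NO
The largest n with C(n, 8) < 7450580596923828125 is n = 863 (where E[X] = 7386423071602617757/7450580596923828125 ≈ 0.991). Hence R_5(8) > 863, i.e. R_5(8) ≥ 864.

Largest n = 863; hence R_5(8) > 863.


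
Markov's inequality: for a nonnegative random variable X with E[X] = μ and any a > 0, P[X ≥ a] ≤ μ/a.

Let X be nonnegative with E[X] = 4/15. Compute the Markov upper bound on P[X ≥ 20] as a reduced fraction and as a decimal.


μ = E[X] = 4/15, a = 20.
Markov: P[X ≥ 20] ≤ μ/a = (4/15)/20 = 1/75.
Numerically: ≈ 0.01333.
(Since a = 20 > μ = 0.26667, the bound 1/75 is < 1 and informative.)

P[X ≥ 20] ≤ 1/75 ≈ 0.01333.


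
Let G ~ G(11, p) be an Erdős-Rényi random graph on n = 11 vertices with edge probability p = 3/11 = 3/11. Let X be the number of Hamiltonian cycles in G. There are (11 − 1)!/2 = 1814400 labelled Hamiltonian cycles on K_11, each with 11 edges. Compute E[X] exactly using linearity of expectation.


K_11 has (11 − 1)!/2 = 1814400 labelled Hamiltonian cycles.
For each such Hamiltonian cycle H, let X_H = 1 if all 11 edges of H are present in G. Then P[X_H = 1] = p^{11} = (3/11)^{11} = 177147/285311670611.
Summing the indicators: E[X] = Σ_H E[X_H] = 1814400 · p^{11} = 1814400 · 177147/285311670611 = 321415516800/285311670611.
Numerically: E[X] ≈ 1.1265.

E[X] = 1814400 · (3/11)^{11} = 321415516800/285311670611 ≈ 1.1265.


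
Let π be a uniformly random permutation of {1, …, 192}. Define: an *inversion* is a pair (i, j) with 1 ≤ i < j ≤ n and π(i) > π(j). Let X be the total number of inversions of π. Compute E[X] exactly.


Write X = Σ X_I over the C(192, 2) = 18336 pairs i < j, with X_I the indicator of one inversion.
There are 18336 indicators.
For each fixed pair i < j, the values π(i) and π(j) are two distinct elements of {1, …, 192} in uniformly random order; by symmetry P[π(i) > π(j)] = 1/2.
By linearity: E[X] = 18336 · (1/2) = C(192, 2) · (1/2) = 18336/2 = 9168 ≈ 9168.000.

E[X] = 9168 = 9168.000.


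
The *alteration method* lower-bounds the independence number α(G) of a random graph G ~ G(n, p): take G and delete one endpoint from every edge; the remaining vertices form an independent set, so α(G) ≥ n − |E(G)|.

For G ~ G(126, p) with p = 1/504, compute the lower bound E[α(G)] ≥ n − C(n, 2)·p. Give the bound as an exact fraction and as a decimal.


E[|E(G)|] = C(126, 2)·p = 7875 · (1/504) = 125/8.
E[α(G)] ≥ n − E[|E(G)|] = 126 − 125/8 = 883/8.
Numerically: ≈ 110.375000.
(This is only a lower bound; the true E[α(G)] may be larger.)

E[α(G)] ≥ 883/8 ≈ 110.375000.


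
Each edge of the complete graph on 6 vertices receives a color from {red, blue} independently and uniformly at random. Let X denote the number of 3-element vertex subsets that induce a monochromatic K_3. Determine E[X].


Let X = Σ_S X_S over the C(6, 3) = 20 subsets S of size 3, where X_S = 1 if the K_3 on S is monochromatic.
For a fixed S, the K_3 on S has C(3, 2) = 3 edges. P[all 3 edges red] = (1/2)^3, and likewise for blue, so P[monochromatic] = 2·(1/2)^3 = 2^{1 − 3} = 1/4.
Summing: E[X] = C(6, 3) · 2^{1 − 3} = 20 · 1/4 = 5.
Numerically: E[X] ≈ 5.000.

E[X] = C(6,3)·2^(1−C(3,2)) = 5 ≈ 5.000.


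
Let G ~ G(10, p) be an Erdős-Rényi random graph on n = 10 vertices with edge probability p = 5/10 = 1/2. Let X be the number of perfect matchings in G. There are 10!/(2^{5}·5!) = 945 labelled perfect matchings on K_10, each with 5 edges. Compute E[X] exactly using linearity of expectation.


K_10 has 10!/(2^{5}·5!) = 945 labelled perfect matchings.
For each such perfect matching H, let X_H = 1 if all 5 edges of H are present in G. Then P[X_H = 1] = p^{5} = (1/2)^{5} = 1/32.
Summing the indicators: E[X] = Σ_H E[X_H] = 945 · p^{5} = 945 · 1/32 = 945/32.
Numerically: E[X] ≈ 29.5.

E[X] = 945 · (1/2)^{5} = 945/32 ≈ 29.5.


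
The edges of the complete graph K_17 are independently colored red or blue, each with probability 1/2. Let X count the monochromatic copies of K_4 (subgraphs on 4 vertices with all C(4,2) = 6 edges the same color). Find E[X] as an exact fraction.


Let X = Σ_S X_S over the C(17, 4) = 2380 subsets S of size 4, where X_S = 1 if the K_4 on S is monochromatic.
For a fixed S, the K_4 on S has C(4, 2) = 6 edges. P[all 6 edges red] = (1/2)^6, and likewise for blue, so P[monochromatic] = 2·(1/2)^6 = 2^{1 − 6} = 1/32.
By linearity: E[X] = C(17, 4) · 2^{1 − 6} = 2380 · 1/32 = 595/8.
Numerically: E[X] ≈ 74.3750.

E[X] = C(17,4)·2^(1−C(4,2)) = 595/8 ≈ 74.3750.


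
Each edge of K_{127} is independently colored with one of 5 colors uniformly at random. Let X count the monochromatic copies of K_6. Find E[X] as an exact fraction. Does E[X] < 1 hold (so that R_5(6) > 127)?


E[X] = C(127, 6) · 5^{1 − 15} = 5169379425 · 5^{−14} = 5169379425/6103515625.
As a reduced fraction: E[X] = 206775177/244140625 ≈ 0.8469511.
Is E[X] < 1? YES.
Since E[X] < 1, there exists a 5-coloring of K_{127} with no monochromatic K_6; hence R_5(6) > 127.

E[X] = 206775177/244140625 ≈ 0.8469511; E[X] < 1, so R_5(6) > 127.


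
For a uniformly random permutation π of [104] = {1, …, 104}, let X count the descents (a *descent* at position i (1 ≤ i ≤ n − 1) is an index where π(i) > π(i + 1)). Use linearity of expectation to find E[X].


Write X = Σ X_I over i = 1, …, 103, with X_I the indicator of one descent.
There are 103 indicators.
For each fixed i, the pair (π(i), π(i+1)) is a uniformly random ordered pair of distinct values from {1, …, 104}; by symmetry P[π(i) > π(i+1)] = 1/2.
By linearity: E[X] = 103 · (1/2) = (104 − 1) · (1/2) = 103/2 ≈ 51.5000.

E[X] = 103/2 = 51.5000.


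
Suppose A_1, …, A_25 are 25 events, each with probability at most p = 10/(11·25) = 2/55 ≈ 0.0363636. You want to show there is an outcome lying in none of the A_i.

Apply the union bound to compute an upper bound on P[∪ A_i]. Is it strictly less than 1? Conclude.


Union bound: P[∪_{i=1}^{25} A_i] ≤ Σ_i P[A_i] ≤ 25·p = 25·(2/55) = 10/11.
Numerically: 10/11 ≈ 0.9090909.
Is 10/11 < 1? YES.
Since P[∪ A_i] ≤ 10/11 < 1, the complement has P[∩ A_i^c] ≥ 1 − 10/11 = 1/11 > 0, so some outcome avoids every A_i.

25·p = 10/11 ≈ 0.9090909; existence CERTIFIED by the union bound.


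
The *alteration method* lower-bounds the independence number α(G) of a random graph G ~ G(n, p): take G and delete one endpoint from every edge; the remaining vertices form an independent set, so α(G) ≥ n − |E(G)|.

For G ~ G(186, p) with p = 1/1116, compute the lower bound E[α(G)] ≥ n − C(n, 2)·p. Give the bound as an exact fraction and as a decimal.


E[|E(G)|] = C(186, 2)·p = 17205 · (1/1116) = 185/12.
E[α(G)] ≥ n − E[|E(G)|] = 186 − 185/12 = 2047/12.
Numerically: ≈ 170.5833.
(This is only a lower bound; the true E[α(G)] may be larger.)

E[α(G)] ≥ 2047/12 ≈ 170.5833.


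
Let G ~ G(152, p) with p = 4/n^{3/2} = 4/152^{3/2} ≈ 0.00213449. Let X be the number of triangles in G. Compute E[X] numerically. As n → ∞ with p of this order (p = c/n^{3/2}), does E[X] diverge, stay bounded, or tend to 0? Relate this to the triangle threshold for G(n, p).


Number of potential triangles: C(152, 3) = 573800.
Each occurs with probability p³ ≈ (0.00213449)³ ≈ 9.72487053e-09.
By linearity: E[X] = C(152, 3)·p³ ≈ 573800 · 9.72487053e-09 ≈ 0.005580.
Since α = 3/2 > 1, p = c/n^{3/2} = o(1/n) is below the triangle threshold p ~ 1/n. Asymptotically E[X] ~ (c³/6)·n^{3(1−α)} = (4³/6)·n^{-1.5} → 0, so by Markov's inequality G has no triangles w.h.p.

E[X] ≈ 0.005580; in regime p = Θ(1/n^{3/2}) E[X] tends to 0 (below the triangle threshold p ~ 1/n).


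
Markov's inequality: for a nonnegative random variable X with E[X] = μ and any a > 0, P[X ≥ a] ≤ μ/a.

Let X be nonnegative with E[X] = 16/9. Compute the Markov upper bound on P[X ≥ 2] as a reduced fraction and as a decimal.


μ = E[X] = 16/9, a = 2.
Markov: P[X ≥ 2] ≤ μ/a = (16/9)/2 = 8/9.
Numerically: ≈ 0.888889.
(Since a = 2 > μ = 1.777778, the bound 8/9 is < 1 and informative.)

P[X ≥ 2] ≤ 8/9 ≈ 0.888889.


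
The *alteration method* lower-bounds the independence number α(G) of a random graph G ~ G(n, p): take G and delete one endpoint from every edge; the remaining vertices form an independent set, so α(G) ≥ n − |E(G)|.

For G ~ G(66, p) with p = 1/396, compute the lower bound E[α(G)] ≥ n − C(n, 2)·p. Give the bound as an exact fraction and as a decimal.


E[|E(G)|] = C(66, 2)·p = 2145 · (1/396) = 65/12.
E[α(G)] ≥ n − E[|E(G)|] = 66 − 65/12 = 727/12.
Numerically: ≈ 60.5833.
(This is only a lower bound; the true E[α(G)] may be larger.)

E[α(G)] ≥ 727/12 ≈ 60.5833.


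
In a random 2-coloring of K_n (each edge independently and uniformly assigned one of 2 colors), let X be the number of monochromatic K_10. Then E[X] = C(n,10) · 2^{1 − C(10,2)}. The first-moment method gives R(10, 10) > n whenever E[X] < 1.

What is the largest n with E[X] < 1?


We need C(n, 10) · 2^{1 − 45} < 1, i.e. C(n, 10) < 2^{45 − 1} = 17592186044416.
Check values of n near the boundary:
  n = 95: C(95, 10) = 10104934117421; 10104934117421 < 17592186044416? YES
  n = 96: C(96, 10) = 11279926456656; 11279926456656 < 17592186044416? YES
  n = 97: C(97, 10) = 12576469727536; 12576469727536 < 17592186044416? YES
  n = 98: C(98, 10) = 14005614014756; 14005614014756 < 17592186044416? YES
  n = 99: C(99, 10) = 15579278510796; 15579278510796 < 17592186044416? YES
  n = 100: C(100, 10) = 17310309456440; 17310309456440 < 17592186044416? YES
  n = 101: C(101, 10) = 19212541264840; 19212541264840 < 17592186044416? NO
  n = 102: C(102, 10) = 21300860967540; 21300860967540 < 17592186044416? NO
  n = 103: C(103, 10) = 23591276125340; 23591276125340 < 17592186044416? NO
The largest n with C(n, 10) < 17592186044416 is n = 100 (where E[X] = 2163788682055/2199023255552 ≈ 0.98398). Hence R(10, 10) > 100, i.e. R(10, 10) ≥ 101.

Largest n = 100; hence R(10, 10) > 100.


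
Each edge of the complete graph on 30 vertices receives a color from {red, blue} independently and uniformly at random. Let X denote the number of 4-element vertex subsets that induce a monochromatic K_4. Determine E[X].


Let X = Σ_S X_S over the C(30, 4) = 27405 subsets S of size 4, where X_S = 1 if the K_4 on S is monochromatic.
For a fixed S, the K_4 on S has C(4, 2) = 6 edges. P[all 6 edges red] = (1/2)^6, and likewise for blue, so P[monochromatic] = 2·(1/2)^6 = 2^{1 − 6} = 1/32.
Summing: E[X] = C(30, 4) · 2^{1 − 6} = 27405 · 1/32 = 27405/32.
Numerically: E[X] ≈ 856.406250.

E[X] = C(30,4)·2^(1−C(4,2)) = 27405/32 ≈ 856.406250.


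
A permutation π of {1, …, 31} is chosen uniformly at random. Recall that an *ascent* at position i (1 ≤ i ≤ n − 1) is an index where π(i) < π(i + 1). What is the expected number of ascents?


Write X = Σ X_I over i = 1, …, 30, with X_I the indicator of one ascent.
There are 30 indicators.
For each fixed i, the pair (π(i), π(i+1)) is a uniformly random ordered pair of distinct values from {1, …, 31}; by symmetry P[π(i) < π(i+1)] = 1/2.
By linearity: E[X] = 30 · (1/2) = (31 − 1) · (1/2) = 15 ≈ 15.000.

E[X] = 15 = 15.000.


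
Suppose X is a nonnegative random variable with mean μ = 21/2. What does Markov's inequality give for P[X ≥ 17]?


μ = E[X] = 21/2, a = 17.
Markov: P[X ≥ 17] ≤ μ/a = (21/2)/17 = 21/34.
Numerically: ≈ 0.618.
(Since a = 17 > μ = 10.500, the bound 21/34 is < 1 and informative.)

P[X ≥ 17] ≤ 21/34 ≈ 0.618.


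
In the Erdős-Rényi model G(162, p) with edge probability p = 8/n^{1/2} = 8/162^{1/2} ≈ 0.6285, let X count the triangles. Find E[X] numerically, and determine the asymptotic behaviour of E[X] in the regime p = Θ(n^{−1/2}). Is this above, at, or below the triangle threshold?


Number of potential triangles: C(162, 3) = 695520.
Each occurs with probability p³ ≈ (0.6285)³ ≈ 2.483118e-01.
By linearity: E[X] = C(162, 3)·p³ ≈ 695520 · 2.483118e-01 ≈ 172705.8554.
Since α = 1/2 < 1, p = c/n^{1/2} ≫ 1/n is above the triangle threshold p ~ 1/n. Asymptotically E[X] ~ (c³/6)·n^{3(1−α)} = (8³/6)·n^{1.5} → ∞; triangles are abundant w.h.p.

E[X] ≈ 172705.8554; in regime p = Θ(1/n^{1/2}) E[X] diverges (above the triangle threshold p ~ 1/n).


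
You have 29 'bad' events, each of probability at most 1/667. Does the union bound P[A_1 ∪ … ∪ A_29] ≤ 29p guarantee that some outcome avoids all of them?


Union bound: P[∪_{i=1}^{29} A_i] ≤ Σ_i P[A_i] ≤ 29·p = 29·(1/667) = 1/23.
Numerically: 1/23 ≈ 0.04348.
Is 1/23 < 1? YES.
Since P[∪ A_i] ≤ 1/23 < 1, the complement has P[∩ A_i^c] ≥ 1 − 1/23 = 22/23 > 0, so some outcome avoids every A_i.

29·p = 1/23 ≈ 0.04348; existence CERTIFIED by the union bound.


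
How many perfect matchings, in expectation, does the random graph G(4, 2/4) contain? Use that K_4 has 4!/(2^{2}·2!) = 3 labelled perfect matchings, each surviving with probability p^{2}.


K_4 has 4!/(2^{2}·2!) = 3 labelled perfect matchings.
For each such perfect matching H, let X_H = 1 if all 2 edges of H are present in G. Then P[X_H = 1] = p^{2} = (1/2)^{2} = 1/4.
By linearity of expectation: E[X] = Σ_H E[X_H] = 3 · p^{2} = 3 · 1/4 = 3/4.
Numerically: E[X] ≈ 0.75.

E[X] = 3 · (1/2)^{2} = 3/4 ≈ 0.75.


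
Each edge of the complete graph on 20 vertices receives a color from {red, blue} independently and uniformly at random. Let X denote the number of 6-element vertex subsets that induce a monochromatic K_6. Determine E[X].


Let X = Σ_S X_S over the C(20, 6) = 38760 subsets S of size 6, where X_S = 1 if the K_6 on S is monochromatic.
For a fixed S, the K_6 on S has C(6, 2) = 15 edges. P[all 15 edges red] = (1/2)^15, and likewise for blue, so P[monochromatic] = 2·(1/2)^15 = 2^{1 − 15} = 1/16384.
Summing: E[X] = C(20, 6) · 2^{1 − 15} = 38760 · 1/16384 = 4845/2048.
Numerically: E[X] ≈ 2.365723.

E[X] = C(20,6)·2^(1−C(6,2)) = 4845/2048 ≈ 2.365723.


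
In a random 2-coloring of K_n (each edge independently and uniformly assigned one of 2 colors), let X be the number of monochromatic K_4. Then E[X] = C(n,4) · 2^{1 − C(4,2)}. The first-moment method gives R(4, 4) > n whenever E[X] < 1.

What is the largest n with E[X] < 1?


We need C(n, 4) · 2^{1 − 6} < 1, i.e. C(n, 4) < 2^{6 − 1} = 32.
Check values of n near the boundary:
  n = 4: C(4, 4) = 1; 1 < 32? YES
  n = 5: C(5, 4) = 5; 5 < 32? YES
  n = 6: C(6, 4) = 15; 15 < 32? YES
  n = 7: C(7, 4) = 35; 35 < 32? NO
  n = 8: C(8, 4) = 70; 70 < 32? NO
  n = 9: C(9, 4) = 126; 126 < 32? NO
The largest n with C(n, 4) < 32 is n = 6 (where E[X] = 15/32 ≈ 0.469). Hence R(4, 4) > 6, i.e. R(4, 4) ≥ 7.

Largest n = 6; hence R(4, 4) > 6.


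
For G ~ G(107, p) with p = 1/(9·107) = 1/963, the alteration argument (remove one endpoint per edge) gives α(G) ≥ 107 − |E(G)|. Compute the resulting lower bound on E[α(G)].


E[|E(G)|] = C(107, 2)·p = 5671 · (1/963) = 53/9.
E[α(G)] ≥ n − E[|E(G)|] = 107 − 53/9 = 910/9.
Numerically: ≈ 101.11111.
(This is only a lower bound; the true E[α(G)] may be larger.)

E[α(G)] ≥ 910/9 ≈ 101.11111.


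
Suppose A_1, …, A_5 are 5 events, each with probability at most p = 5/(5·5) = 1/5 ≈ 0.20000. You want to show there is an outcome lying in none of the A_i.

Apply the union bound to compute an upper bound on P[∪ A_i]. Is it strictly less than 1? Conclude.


Union bound: P[∪_{i=1}^{5} A_i] ≤ Σ_i P[A_i] ≤ 5·p = 5·(1/5) = 1.
Numerically: 1 ≈ 1.00000.
Is 1 < 1? NO.
Since the bound 1 is ≥ 1, the union bound is uninformative here; it does NOT by itself certify existence.

5·p = 1 ≈ 1.00000; existence NOT certified by the union bound.


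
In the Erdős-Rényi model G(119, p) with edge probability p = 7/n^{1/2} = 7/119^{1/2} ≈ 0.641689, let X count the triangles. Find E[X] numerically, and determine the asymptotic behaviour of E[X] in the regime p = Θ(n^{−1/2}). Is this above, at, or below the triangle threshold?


Number of potential triangles: C(119, 3) = 273819.
Each occurs with probability p³ ≈ (0.641689)³ ≈ 2.64224861e-01.
By linearity: E[X] = C(119, 3)·p³ ≈ 273819 · 2.64224861e-01 ≈ 72349.787189.
Since α = 1/2 < 1, p = c/n^{1/2} ≫ 1/n is above the triangle threshold p ~ 1/n. Asymptotically E[X] ~ (c³/6)·n^{3(1−α)} = (7³/6)·n^{1.5} → ∞; triangles are abundant w.h.p.

E[X] ≈ 72349.787189; in regime p = Θ(1/n^{1/2}) E[X] diverges (above the triangle threshold p ~ 1/n).


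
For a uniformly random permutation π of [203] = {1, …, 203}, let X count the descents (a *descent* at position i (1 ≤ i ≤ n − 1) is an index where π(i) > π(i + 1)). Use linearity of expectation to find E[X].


Write X = Σ X_I over i = 1, …, 202, with X_I the indicator of one descent.
There are 202 indicators.
For each fixed i, the pair (π(i), π(i+1)) is a uniformly random ordered pair of distinct values from {1, …, 203}; by symmetry P[π(i) > π(i+1)] = 1/2.
By linearity: E[X] = 202 · (1/2) = (203 − 1) · (1/2) = 101 ≈ 101.00000.

E[X] = 101 = 101.00000.


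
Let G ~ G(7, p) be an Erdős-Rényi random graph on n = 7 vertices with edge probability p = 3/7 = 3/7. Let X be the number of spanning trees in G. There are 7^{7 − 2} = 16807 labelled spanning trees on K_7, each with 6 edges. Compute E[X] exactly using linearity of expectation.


K_7 has 7^{7 − 2} = 16807 labelled spanning trees.
For each such spanning tree H, let X_H = 1 if all 6 edges of H are present in G. Then P[X_H = 1] = p^{6} = (3/7)^{6} = 729/117649.
By linearity of expectation: E[X] = Σ_H E[X_H] = 16807 · p^{6} = 16807 · 729/117649 = 729/7.
Numerically: E[X] ≈ 104.14.

E[X] = 16807 · (3/7)^{6} = 729/7 ≈ 104.14.


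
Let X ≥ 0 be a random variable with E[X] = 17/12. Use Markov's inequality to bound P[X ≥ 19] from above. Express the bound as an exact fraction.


μ = E[X] = 17/12, a = 19.
Markov: P[X ≥ 19] ≤ μ/a = (17/12)/19 = 17/228.
Numerically: ≈ 0.074561.
(Since a = 19 > μ = 1.416667, the bound 17/228 is < 1 and informative.)

P[X ≥ 19] ≤ 17/228 ≈ 0.074561.


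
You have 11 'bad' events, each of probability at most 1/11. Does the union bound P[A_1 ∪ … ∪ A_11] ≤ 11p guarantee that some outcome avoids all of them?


Union bound: P[∪_{i=1}^{11} A_i] ≤ Σ_i P[A_i] ≤ 11·p = 11·(1/11) = 1.
Numerically: 1 ≈ 1.00000.
Is 1 < 1? NO.
Since the bound 1 is ≥ 1, the union bound is uninformative here; it does NOT by itself certify existence.

11·p = 1 ≈ 1.00000; existence NOT certified by the union bound.


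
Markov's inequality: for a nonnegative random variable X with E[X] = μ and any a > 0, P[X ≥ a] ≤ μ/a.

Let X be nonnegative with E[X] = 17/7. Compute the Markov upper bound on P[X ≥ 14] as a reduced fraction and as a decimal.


μ = E[X] = 17/7, a = 14.
Markov: P[X ≥ 14] ≤ μ/a = (17/7)/14 = 17/98.
Numerically: ≈ 0.1735.
(Since a = 14 > μ = 2.4286, the bound 17/98 is < 1 and informative.)

P[X ≥ 14] ≤ 17/98 ≈ 0.1735.


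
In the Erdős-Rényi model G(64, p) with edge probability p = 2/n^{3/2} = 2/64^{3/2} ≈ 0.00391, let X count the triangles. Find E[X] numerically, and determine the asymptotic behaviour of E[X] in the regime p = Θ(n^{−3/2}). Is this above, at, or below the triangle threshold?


Number of potential triangles: C(64, 3) = 41664.
Each occurs with probability p³ ≈ (0.00391)³ ≈ 5.96046e-08.
By linearity: E[X] = C(64, 3)·p³ ≈ 41664 · 5.96046e-08 ≈ 0.002.
Since α = 3/2 > 1, p = c/n^{3/2} = o(1/n) is below the triangle threshold p ~ 1/n. Asymptotically E[X] ~ (c³/6)·n^{3(1−α)} = (2³/6)·n^{-1.5} → 0, so by Markov's inequality G has no triangles w.h.p.

E[X] ≈ 0.002; in regime p = Θ(1/n^{3/2}) E[X] tends to 0 (below the triangle threshold p ~ 1/n).


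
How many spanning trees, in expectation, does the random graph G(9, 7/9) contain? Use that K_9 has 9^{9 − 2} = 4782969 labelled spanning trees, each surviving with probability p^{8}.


K_9 has 9^{9 − 2} = 4782969 labelled spanning trees.
For each such spanning tree H, let X_H = 1 if all 8 edges of H are present in G. Then P[X_H = 1] = p^{8} = (7/9)^{8} = 5764801/43046721.
By linearity of expectation: E[X] = Σ_H E[X_H] = 4782969 · p^{8} = 4782969 · 5764801/43046721 = 5764801/9.
Numerically: E[X] ≈ 6.41e+05.

E[X] = 4782969 · (7/9)^{8} = 5764801/9 ≈ 6.41e+05.


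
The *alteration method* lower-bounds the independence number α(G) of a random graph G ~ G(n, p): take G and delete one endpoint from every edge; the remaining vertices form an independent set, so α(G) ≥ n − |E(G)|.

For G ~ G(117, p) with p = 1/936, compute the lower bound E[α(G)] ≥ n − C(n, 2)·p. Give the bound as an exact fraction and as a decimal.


E[|E(G)|] = C(117, 2)·p = 6786 · (1/936) = 29/4.
E[α(G)] ≥ n − E[|E(G)|] = 117 − 29/4 = 439/4.
Numerically: ≈ 109.750000.
(This is only a lower bound; the true E[α(G)] may be larger.)

E[α(G)] ≥ 439/4 ≈ 109.750000.


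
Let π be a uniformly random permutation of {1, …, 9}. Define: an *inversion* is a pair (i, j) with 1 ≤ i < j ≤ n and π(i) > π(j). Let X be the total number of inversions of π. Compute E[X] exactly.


Write X = Σ X_I over the C(9, 2) = 36 pairs i < j, with X_I the indicator of one inversion.
There are 36 indicators.
For each fixed pair i < j, the values π(i) and π(j) are two distinct elements of {1, …, 9} in uniformly random order; by symmetry P[π(i) > π(j)] = 1/2.
By linearity: E[X] = 36 · (1/2) = C(9, 2) · (1/2) = 36/2 = 18 ≈ 18.00000.

E[X] = 18 = 18.00000.


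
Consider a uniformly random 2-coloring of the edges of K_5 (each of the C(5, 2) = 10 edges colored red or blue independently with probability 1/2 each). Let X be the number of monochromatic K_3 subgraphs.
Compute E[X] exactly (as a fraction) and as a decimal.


Let X = Σ_S X_S over the C(5, 3) = 10 subsets S of size 3, where X_S = 1 if the K_3 on S is monochromatic.
For a fixed S, the K_3 on S has C(3, 2) = 3 edges. P[all 3 edges red] = (1/2)^3, and likewise for blue, so P[monochromatic] = 2·(1/2)^3 = 2^{1 − 3} = 1/4.
By linearity: E[X] = C(5, 3) · 2^{1 − 3} = 10 · 1/4 = 5/2.
Numerically: E[X] ≈ 2.500000.

E[X] = C(5,3)·2^(1−C(3,2)) = 5/2 ≈ 2.500000.


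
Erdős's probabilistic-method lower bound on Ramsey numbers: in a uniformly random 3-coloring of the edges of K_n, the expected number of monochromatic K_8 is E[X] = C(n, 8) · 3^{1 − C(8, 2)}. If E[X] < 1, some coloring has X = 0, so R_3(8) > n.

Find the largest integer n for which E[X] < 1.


We need C(n, 8) · 3^{1 − 28} < 1, i.e. C(n, 8) < 3^{28 − 1} = 7625597484987.
Check values of n near the boundary:
  n = 153: C(153, 8) = 6183023199255; 6183023199255 < 7625597484987? YES
  n = 154: C(154, 8) = 6521818990995; 6521818990995 < 7625597484987? YES
  n = 155: C(155, 8) = 6876747915675; 6876747915675 < 7625597484987? YES
  n = 156: C(156, 8) = 7248464019225; 7248464019225 < 7625597484987? YES
  n = 157: C(157, 8) = 7637643295425; 7637643295425 < 7625597484987? NO
The largest n with C(n, 8) < 7625597484987 is n = 156 (where E[X] = 805384891025/847288609443 ≈ 0.9505). Hence R_3(8) > 156, i.e. R_3(8) ≥ 157.

Largest n = 156; hence R_3(8) > 156.


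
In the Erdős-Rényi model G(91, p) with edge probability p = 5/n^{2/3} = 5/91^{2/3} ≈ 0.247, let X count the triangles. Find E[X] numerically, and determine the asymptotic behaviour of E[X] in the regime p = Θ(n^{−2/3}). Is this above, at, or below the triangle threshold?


Number of potential triangles: C(91, 3) = 121485.
Each occurs with probability p³ ≈ (0.247)³ ≈ 1.50948e-02.
By linearity: E[X] = C(91, 3)·p³ ≈ 121485 · 1.50948e-02 ≈ 1833.791.
Since α = 2/3 < 1, p = c/n^{2/3} ≫ 1/n is above the triangle threshold p ~ 1/n. Asymptotically E[X] ~ (c³/6)·n^{3(1−α)} = (5³/6)·n^{1} → ∞; triangles are abundant w.h.p.

E[X] ≈ 1833.791; in regime p = Θ(1/n^{2/3}) E[X] diverges (above the triangle threshold p ~ 1/n).


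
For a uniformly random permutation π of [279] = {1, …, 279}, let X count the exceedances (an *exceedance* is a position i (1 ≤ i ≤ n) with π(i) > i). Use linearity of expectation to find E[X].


Write X = Σ_{i=1}^{279} X_i, where X_i = 1_{π(i) > i}.
For each fixed i, π(i) is uniform over {1, …, 279} (marginal of a uniform permutation), so P[π(i) > i] = (n − i)/n. Summing: Σ_{i=1}^{279} (n − i)/n = (0 + 1 + … + 278)/279 = 279(279 − 1)/(2·279) = (279 − 1)/2.
Hence E[X] = Σ_{i=1}^{279} (279 − i)/279 = 139 ≈ 139.000000.

E[X] = 139 = 139.000000.


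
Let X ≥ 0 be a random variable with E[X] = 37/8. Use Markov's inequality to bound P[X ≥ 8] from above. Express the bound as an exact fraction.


μ = E[X] = 37/8, a = 8.
Markov: P[X ≥ 8] ≤ μ/a = (37/8)/8 = 37/64.
Numerically: ≈ 0.578125.
(Since a = 8 > μ = 4.625000, the bound 37/64 is < 1 and informative.)

P[X ≥ 8] ≤ 37/64 ≈ 0.578125.


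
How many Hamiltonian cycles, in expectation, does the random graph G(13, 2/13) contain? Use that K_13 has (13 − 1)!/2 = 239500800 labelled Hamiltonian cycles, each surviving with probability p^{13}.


K_13 has (13 − 1)!/2 = 239500800 labelled Hamiltonian cycles.
For each such Hamiltonian cycle H, let X_H = 1 if all 13 edges of H are present in G. Then P[X_H = 1] = p^{13} = (2/13)^{13} = 8192/302875106592253.
By linearity of expectation: E[X] = Σ_H E[X_H] = 239500800 · p^{13} = 239500800 · 8192/302875106592253 = 1961990553600/302875106592253.
Numerically: E[X] ≈ 0.00647789.

E[X] = 239500800 · (2/13)^{13} = 1961990553600/302875106592253 ≈ 0.00647789.


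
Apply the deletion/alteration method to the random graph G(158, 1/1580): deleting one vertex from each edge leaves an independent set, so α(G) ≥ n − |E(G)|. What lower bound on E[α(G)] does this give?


E[|E(G)|] = C(158, 2)·p = 12403 · (1/1580) = 157/20.
E[α(G)] ≥ n − E[|E(G)|] = 158 − 157/20 = 3003/20.
Numerically: ≈ 150.1500.
(This is only a lower bound; the true E[α(G)] may be larger.)

E[α(G)] ≥ 3003/20 ≈ 150.1500.


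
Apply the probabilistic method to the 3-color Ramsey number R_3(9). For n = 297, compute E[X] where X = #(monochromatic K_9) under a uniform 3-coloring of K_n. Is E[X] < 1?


E[X] = C(297, 9) · 3^{1 − 36} = 43842345008337645 · 3^{−35} = 43842345008337645/50031545098999707.
As a reduced fraction: E[X] = 14614115002779215/16677181699666569 ≈ 0.876.
Is E[X] < 1? YES.
Since E[X] < 1, there exists a 3-coloring of K_{297} with no monochromatic K_9; hence R_3(9) > 297.

E[X] = 14614115002779215/16677181699666569 ≈ 0.876; E[X] < 1, so R_3(9) > 297.


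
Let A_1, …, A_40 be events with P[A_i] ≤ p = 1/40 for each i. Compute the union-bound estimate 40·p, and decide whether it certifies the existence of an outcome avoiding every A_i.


Union bound: P[∪_{i=1}^{40} A_i] ≤ Σ_i P[A_i] ≤ 40·p = 40·(1/40) = 1.
Numerically: 1 ≈ 1.0000000.
Is 1 < 1? NO.
Since the bound 1 is ≥ 1, the union bound is uninformative here; it does NOT by itself certify existence.

40·p = 1 ≈ 1.0000000; existence NOT certified by the union bound.


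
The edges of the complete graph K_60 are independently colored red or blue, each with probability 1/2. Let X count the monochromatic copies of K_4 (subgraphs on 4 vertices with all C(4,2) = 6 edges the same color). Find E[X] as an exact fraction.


Let X = Σ_S X_S over the C(60, 4) = 487635 subsets S of size 4, where X_S = 1 if the K_4 on S is monochromatic.
For a fixed S, the K_4 on S has C(4, 2) = 6 edges. P[all 6 edges red] = (1/2)^6, and likewise for blue, so P[monochromatic] = 2·(1/2)^6 = 2^{1 − 6} = 1/32.
By linearity of expectation: E[X] = C(60, 4) · 2^{1 − 6} = 487635 · 1/32 = 487635/32.
Numerically: E[X] ≈ 15238.593750.

E[X] = C(60,4)·2^(1−C(4,2)) = 487635/32 ≈ 15238.593750.


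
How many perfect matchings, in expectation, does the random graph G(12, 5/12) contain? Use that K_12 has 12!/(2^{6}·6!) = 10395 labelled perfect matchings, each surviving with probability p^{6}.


K_12 has 12!/(2^{6}·6!) = 10395 labelled perfect matchings.
For each such perfect matching H, let X_H = 1 if all 6 edges of H are present in G. Then P[X_H = 1] = p^{6} = (5/12)^{6} = 15625/2985984.
Summing the indicators: E[X] = Σ_H E[X_H] = 10395 · p^{6} = 10395 · 15625/2985984 = 6015625/110592.
Numerically: E[X] ≈ 54.4.

E[X] = 10395 · (5/12)^{6} = 6015625/110592 ≈ 54.4.


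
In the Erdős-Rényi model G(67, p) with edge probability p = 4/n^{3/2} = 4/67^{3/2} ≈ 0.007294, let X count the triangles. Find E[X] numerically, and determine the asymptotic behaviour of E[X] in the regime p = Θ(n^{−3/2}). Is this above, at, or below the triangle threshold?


Number of potential triangles: C(67, 3) = 47905.
Each occurs with probability p³ ≈ (0.007294)³ ≈ 3.880104e-07.
By linearity: E[X] = C(67, 3)·p³ ≈ 47905 · 3.880104e-07 ≈ 0.0186.
Since α = 3/2 > 1, p = c/n^{3/2} = o(1/n) is below the triangle threshold p ~ 1/n. Asymptotically E[X] ~ (c³/6)·n^{3(1−α)} = (4³/6)·n^{-1.5} → 0, so by Markov's inequality G has no triangles w.h.p.

E[X] ≈ 0.0186; in regime p = Θ(1/n^{3/2}) E[X] tends to 0 (below the triangle threshold p ~ 1/n).


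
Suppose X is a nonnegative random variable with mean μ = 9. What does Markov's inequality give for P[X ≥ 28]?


μ = E[X] = 9, a = 28.
Markov: P[X ≥ 28] ≤ μ/a = (9)/28 = 9/28.
Numerically: ≈ 0.321429.
(Since a = 28 > μ = 9.000000, the bound 9/28 is < 1 and informative.)

P[X ≥ 28] ≤ 9/28 ≈ 0.321429.


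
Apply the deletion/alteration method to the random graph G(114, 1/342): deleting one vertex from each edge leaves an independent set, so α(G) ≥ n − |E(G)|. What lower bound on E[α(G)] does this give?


E[|E(G)|] = C(114, 2)·p = 6441 · (1/342) = 113/6.
E[α(G)] ≥ n − E[|E(G)|] = 114 − 113/6 = 571/6.
Numerically: ≈ 95.166667.
(This is only a lower bound; the true E[α(G)] may be larger.)

E[α(G)] ≥ 571/6 ≈ 95.166667.


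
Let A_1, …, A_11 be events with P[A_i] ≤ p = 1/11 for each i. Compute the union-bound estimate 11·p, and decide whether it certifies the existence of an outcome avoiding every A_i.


Union bound: P[∪_{i=1}^{11} A_i] ≤ Σ_i P[A_i] ≤ 11·p = 11·(1/11) = 1.
Numerically: 1 ≈ 1.0000.
Is 1 < 1? NO.
Since the bound 1 is ≥ 1, the union bound is uninformative here; it does NOT by itself certify existence.

11·p = 1 ≈ 1.0000; existence NOT certified by the union bound.


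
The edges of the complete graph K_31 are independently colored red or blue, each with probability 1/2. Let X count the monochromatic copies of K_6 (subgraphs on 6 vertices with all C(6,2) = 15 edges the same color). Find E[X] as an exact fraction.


Let X = Σ_S X_S over the C(31, 6) = 736281 subsets S of size 6, where X_S = 1 if the K_6 on S is monochromatic.
For a fixed S, the K_6 on S has C(6, 2) = 15 edges. P[all 15 edges red] = (1/2)^15, and likewise for blue, so P[monochromatic] = 2·(1/2)^15 = 2^{1 − 15} = 1/16384.
By linearity of expectation: E[X] = C(31, 6) · 2^{1 − 15} = 736281 · 1/16384 = 736281/16384.
Numerically: E[X] ≈ 44.939.

E[X] = C(31,6)·2^(1−C(6,2)) = 736281/16384 ≈ 44.939.


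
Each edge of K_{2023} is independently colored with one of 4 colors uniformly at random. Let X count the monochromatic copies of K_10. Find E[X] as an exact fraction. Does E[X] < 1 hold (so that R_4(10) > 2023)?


E[X] = C(2023, 10) · 4^{1 − 45} = 309399856285778485315440716 · 4^{−44} = 309399856285778485315440716/309485009821345068724781056.
As a reduced fraction: E[X] = 77349964071444621328860179/77371252455336267181195264 ≈ 1.000.
Is E[X] < 1? YES.
Since E[X] < 1, there exists a 4-coloring of K_{2023} with no monochromatic K_10; hence R_4(10) > 2023.

E[X] = 77349964071444621328860179/77371252455336267181195264 ≈ 1.000; E[X] < 1, so R_4(10) > 2023.


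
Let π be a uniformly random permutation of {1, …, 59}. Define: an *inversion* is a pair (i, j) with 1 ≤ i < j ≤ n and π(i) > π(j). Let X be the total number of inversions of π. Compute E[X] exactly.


Write X = Σ X_I over the C(59, 2) = 1711 pairs i < j, with X_I the indicator of one inversion.
There are 1711 indicators.
For each fixed pair i < j, the values π(i) and π(j) are two distinct elements of {1, …, 59} in uniformly random order; by symmetry P[π(i) > π(j)] = 1/2.
By linearity: E[X] = 1711 · (1/2) = C(59, 2) · (1/2) = 1711/2 = 1711/2 ≈ 855.500.

E[X] = 1711/2 = 855.500.


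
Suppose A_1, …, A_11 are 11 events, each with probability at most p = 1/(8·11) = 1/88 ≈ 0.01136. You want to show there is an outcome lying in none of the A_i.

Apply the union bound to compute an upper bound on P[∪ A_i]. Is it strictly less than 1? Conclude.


Union bound: P[∪_{i=1}^{11} A_i] ≤ Σ_i P[A_i] ≤ 11·p = 11·(1/88) = 1/8.
Numerically: 1/8 ≈ 0.12500.
Is 1/8 < 1? YES.
Since P[∪ A_i] ≤ 1/8 < 1, the complement has P[∩ A_i^c] ≥ 1 − 1/8 = 7/8 > 0, so some outcome avoids every A_i.

11·p = 1/8 ≈ 0.12500; existence CERTIFIED by the union bound.
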